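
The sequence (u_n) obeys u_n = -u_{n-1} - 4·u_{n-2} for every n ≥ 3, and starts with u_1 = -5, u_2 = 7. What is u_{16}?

159655

u_3 = 13;  u_4 = -41;  u_5 = -11;  …;  u_{13} = 21397;  u_{14} = -24689;  u_{15} = -60899;  u_{16} = 159655.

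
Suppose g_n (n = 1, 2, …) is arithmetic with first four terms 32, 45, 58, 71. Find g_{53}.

Common difference d = 13.
g_n = 32 + (n - 1)·13.
g_{53} = 32 + 52·13 = 708.

708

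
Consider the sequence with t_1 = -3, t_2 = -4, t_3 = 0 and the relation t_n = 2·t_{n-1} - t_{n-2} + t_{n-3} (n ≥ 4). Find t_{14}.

t_4 = 1; t_5 = -2; t_6 = -5; …; t_{11} = -63; t_{12} = -110; t_{13} = -193; t_{14} = -339.

-339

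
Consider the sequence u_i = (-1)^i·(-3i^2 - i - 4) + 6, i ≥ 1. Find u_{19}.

1112

(-1)^19 = -1; -3i^2 - i - 4 at i=19 is -1106; so u_{19} = 1112.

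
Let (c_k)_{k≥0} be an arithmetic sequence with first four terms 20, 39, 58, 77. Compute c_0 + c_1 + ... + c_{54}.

Common difference d = 19.
c_k = 20 + (k - 0)·19.
c_{54} = 1046; S = 55·(20 + 1046)/2 = 29315.

29315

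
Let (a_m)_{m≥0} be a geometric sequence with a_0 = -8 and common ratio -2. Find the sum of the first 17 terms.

a_m = (-8)·(-2)^(m-0).
S = (-8)·((-2)^17 - 1)/(-2 - 1) = (-8)·(-131072 - 1)/(-3) = -349528.

-349528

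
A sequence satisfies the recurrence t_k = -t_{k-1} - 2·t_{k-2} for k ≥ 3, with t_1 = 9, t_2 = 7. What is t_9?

-105

t_3 = -25;  t_4 = 11;  t_5 = 39;  t_6 = -61;  t_7 = -17;  t_8 = 139;  t_9 = -105.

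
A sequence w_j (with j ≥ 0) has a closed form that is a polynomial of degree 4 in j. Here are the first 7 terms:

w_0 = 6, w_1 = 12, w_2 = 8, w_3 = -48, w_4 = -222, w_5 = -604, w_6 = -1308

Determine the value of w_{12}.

-21702

1st diffs: 6, -4, -56, -174, -382, -704.
2nd diffs: -10, -52, -118, -208, -322.
3rd diffs: -42, -66, -90, -114.
4th diffs: -24, -24, -24 (constant).
Newton forward-difference form: w_j = 6 + 6·C(j,1) + (-10)·C(j,2) + (-42)·C(j,3) + (-24)·C(j,4).
At j = 12: j = 12, so w_{12} = 6 + 72 - 660 - 9240 - 11880 = -21702.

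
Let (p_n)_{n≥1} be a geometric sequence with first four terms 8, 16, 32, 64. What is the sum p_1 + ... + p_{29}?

Common ratio r = 2.
p_n = 8·2^(n-1).
S = 8·(2^29 - 1)/(2 - 1) = 8·(536870912 - 1)/(1) = 4294967288.

4294967288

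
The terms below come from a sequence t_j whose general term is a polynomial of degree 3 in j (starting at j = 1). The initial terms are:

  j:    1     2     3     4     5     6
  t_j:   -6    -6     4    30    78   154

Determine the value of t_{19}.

6420

1st diffs: 0, 10, 26, 48, 76.
2nd diffs: 10, 16, 22, 28.
3rd diffs: 6, 6, 6 (constant).
Newton forward-difference form: t_j = -6 + 10·C(j-1,2) + 6·C(j-1,3).
At j = 19: j-1 = 18, so t_{19} = -6 + 1530 + 4896 = 6420.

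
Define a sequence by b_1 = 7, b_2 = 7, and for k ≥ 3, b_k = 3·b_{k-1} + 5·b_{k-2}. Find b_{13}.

84068719

b_3 = 56, b_4 = 203, b_5 = 889, …, b_{10} = 1140727, b_{11} = 4782701, b_{12} = 20051738, b_{13} = 84068719.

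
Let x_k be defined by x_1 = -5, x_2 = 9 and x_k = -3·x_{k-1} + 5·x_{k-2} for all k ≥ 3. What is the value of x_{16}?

6040059681

Iterate the recurrence:
x_3 = -52; x_4 = 201; x_5 = -863; …; x_{13} = -81958973; x_{14} = 343619649; x_{15} = -1440653812; x_{16} = 6040059681.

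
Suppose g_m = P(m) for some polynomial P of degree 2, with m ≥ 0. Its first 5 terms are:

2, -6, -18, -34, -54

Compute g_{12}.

1st diffs: -8, -12, -16, -20.
2nd diffs: -4, -4, -4 (constant).
Newton forward-difference form: g_m = 2 + (-8)·C(m,1) + (-4)·C(m,2).
At m = 12: m = 12, so g_{12} = 2 - 96 - 264 = -358.

-358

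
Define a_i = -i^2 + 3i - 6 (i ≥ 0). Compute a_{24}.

-510

a_{24} = -1·24^2 + 3·24 - 6 = -510.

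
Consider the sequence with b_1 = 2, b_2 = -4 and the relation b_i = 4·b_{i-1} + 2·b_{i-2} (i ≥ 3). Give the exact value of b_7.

-4912

Iterate the recurrence:
b_3 = -12, b_4 = -56, b_5 = -248, b_6 = -1104, b_7 = -4912.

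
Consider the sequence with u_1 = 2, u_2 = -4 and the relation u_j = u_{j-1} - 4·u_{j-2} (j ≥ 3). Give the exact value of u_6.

Step forward from the initial values:
u_3 = -12, u_4 = 4, u_5 = 52, u_6 = 36.

36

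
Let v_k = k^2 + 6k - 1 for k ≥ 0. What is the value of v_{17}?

390

v_{17} = 1·17^2 + 6·17 - 1 = 390.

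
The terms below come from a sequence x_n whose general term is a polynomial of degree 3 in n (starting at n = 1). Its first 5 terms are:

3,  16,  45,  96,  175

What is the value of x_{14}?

1st diffs: 13, 29, 51, 79.
2nd diffs: 16, 22, 28.
3rd diffs: 6, 6 (constant).
So x_n = n^3 + 2n^2.
Evaluating at n = 14 gives x_{14} = 3136.

3136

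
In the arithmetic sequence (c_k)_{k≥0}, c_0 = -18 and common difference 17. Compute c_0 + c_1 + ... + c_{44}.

16020

c_k = -18 + (k - 0)·17.
c_{44} = 730; S = 45·(-18 + 730)/2 = 16020.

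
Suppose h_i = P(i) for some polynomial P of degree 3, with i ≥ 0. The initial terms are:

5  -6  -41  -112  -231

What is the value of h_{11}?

-3416

1st diffs: -11, -35, -71, -119.
2nd diffs: -24, -36, -48.
3rd diffs: -12, -12 (constant).
So h_i = -2i^3 - 6i^2 - 3i + 5.
Evaluating at i = 11 gives h_{11} = -3416.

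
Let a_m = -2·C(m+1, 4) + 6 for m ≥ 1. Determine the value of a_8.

C(9, 4) = 126, so a_8 = -246.

-246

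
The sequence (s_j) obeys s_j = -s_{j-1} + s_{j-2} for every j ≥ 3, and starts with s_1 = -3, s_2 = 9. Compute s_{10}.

369

Iterate the recurrence:
s_3 = -12;  s_4 = 21;  s_5 = -33;  s_6 = 54;  s_7 = -87;  s_8 = 141;  s_9 = -228;  s_{10} = 369.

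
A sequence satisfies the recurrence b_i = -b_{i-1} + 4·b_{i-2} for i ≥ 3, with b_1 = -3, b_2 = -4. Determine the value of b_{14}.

33016

Applying the relation repeatedly:
b_3 = -8, b_4 = -8, b_5 = -24, …, b_{11} = -2264, b_{12} = 4792, b_{13} = -13848, b_{14} = 33016.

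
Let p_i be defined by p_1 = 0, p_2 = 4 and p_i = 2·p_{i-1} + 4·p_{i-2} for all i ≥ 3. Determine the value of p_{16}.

39976960

Step forward from the initial values:
p_3 = 8, p_4 = 32, p_5 = 96, …, p_{13} = 1179648, p_{14} = 3817472, p_{15} = 12353536, p_{16} = 39976960.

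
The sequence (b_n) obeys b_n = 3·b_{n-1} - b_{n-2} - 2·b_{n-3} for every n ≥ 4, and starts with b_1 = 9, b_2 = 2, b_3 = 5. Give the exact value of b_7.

-197

Compute successive terms:
b_4 = -5, b_5 = -24, b_6 = -77, b_7 = -197.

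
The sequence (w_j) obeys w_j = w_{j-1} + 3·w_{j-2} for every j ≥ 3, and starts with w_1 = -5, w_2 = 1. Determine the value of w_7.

-245

Iterate the recurrence:
w_3 = -14;  w_4 = -11;  w_5 = -53;  w_6 = -86;  w_7 = -245.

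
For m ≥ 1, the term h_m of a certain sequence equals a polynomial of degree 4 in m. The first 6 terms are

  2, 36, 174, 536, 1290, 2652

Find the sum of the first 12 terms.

1st diffs: 34, 138, 362, 754, 1362.
2nd diffs: 104, 224, 392, 608.
3rd diffs: 120, 168, 216.
4th diffs: 48, 48 (constant).
So h_m = 2m^4 + 2m^2 - 2m.
Continuing: …, 4886, 8304, 13266, 20180, …, h_{12} = 41736.
Summing m = 1..12 (12 terms) gives 122564.

122564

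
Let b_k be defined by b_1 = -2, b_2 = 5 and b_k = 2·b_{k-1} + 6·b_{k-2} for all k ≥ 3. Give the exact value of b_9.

9952

b_3 = -2, b_4 = 26, b_5 = 40, b_6 = 236, b_7 = 712, b_8 = 2840, b_9 = 9952.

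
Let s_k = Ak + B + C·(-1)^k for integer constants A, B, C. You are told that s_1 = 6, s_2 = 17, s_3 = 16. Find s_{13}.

66

Write the equations: A + B - C = 6; 2A + B + C = 17; 3A + B - C = 16.
Subtracting the first from the second: A + 2C = 11.
Subtracting the second from the third: A - 2C = -1.
Solving: C = 3, A = 5, then B = 4.
Hence s_{13} = 5·13 + 4 + 3·(-1) = 66.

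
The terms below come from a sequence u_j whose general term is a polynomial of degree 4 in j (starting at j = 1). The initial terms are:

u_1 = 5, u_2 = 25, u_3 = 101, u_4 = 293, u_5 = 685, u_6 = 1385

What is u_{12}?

1st diffs: 20, 76, 192, 392, 700.
2nd diffs: 56, 116, 200, 308.
3rd diffs: 60, 84, 108.
4th diffs: 24, 24 (constant).
Newton forward-difference form: u_j = 5 + 20·C(j-1,1) + 56·C(j-1,2) + 60·C(j-1,3) + 24·C(j-1,4).
At j = 12: j-1 = 11, so u_{12} = 5 + 220 + 3080 + 9900 + 7920 = 21125.

21125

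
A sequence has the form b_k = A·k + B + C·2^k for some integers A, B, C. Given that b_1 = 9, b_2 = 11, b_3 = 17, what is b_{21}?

4194269

Write the equations: A + B + 2C = 9; 2A + B + 4C = 11; 3A + B + 8C = 17.
Subtracting the first from the second: A + 2C = 2.
Subtracting the second from the third: A + 4C = 6.
Solving: C = 2, A = -2, then B = 7.
Therefore b_{21} = -42 + 7 + 2·2097152 = 4194269.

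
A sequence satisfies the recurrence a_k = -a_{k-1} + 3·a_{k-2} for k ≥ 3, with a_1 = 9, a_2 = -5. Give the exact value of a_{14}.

Applying the relation repeatedly:
a_3 = 32, a_4 = -47, a_5 = 143, …, a_{11} = 19511, a_{12} = -44708, a_{13} = 103241, a_{14} = -237365.

-237365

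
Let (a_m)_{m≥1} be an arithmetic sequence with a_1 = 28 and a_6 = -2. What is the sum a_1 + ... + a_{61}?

-9272

Common difference d = (-2 - 28) / (6 - 1) = -6.
a_m = 28 + (m - 1)·(-6).
a_{61} = -332; S = 61·(28 + (-332))/2 = -9272.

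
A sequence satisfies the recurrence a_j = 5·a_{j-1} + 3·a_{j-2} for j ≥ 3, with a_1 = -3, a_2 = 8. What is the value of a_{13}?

Compute successive terms:
a_3 = 31  a_4 = 179  a_5 = 988  …  a_{10} = 5164163  a_{11} = 28616596  a_{12} = 158575469  a_{13} = 878727133.

878727133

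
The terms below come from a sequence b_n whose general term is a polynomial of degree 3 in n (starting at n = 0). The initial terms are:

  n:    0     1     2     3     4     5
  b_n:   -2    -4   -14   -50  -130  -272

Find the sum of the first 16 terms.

-37512

1st diffs: -2, -10, -36, -80, -142.
2nd diffs: -8, -26, -44, -62.
3rd diffs: -18, -18, -18 (constant).
Newton forward-difference form: b_n = -2 + (-2)·C(n,1) + (-8)·C(n,2) + (-18)·C(n,3).
Continuing: …, -494, -814, -1250, -1820, …, b_{15} = -9062.
Summing n = 0..15 (16 terms) gives -37512.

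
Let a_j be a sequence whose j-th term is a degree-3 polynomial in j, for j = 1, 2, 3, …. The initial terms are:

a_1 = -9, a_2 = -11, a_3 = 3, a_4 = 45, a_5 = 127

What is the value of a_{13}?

1st diffs: -2, 14, 42, 82.
2nd diffs: 16, 28, 40.
3rd diffs: 12, 12 (constant).
Newton forward-difference form: a_j = -9 + (-2)·C(j-1,1) + 16·C(j-1,2) + 12·C(j-1,3).
At j = 13: j-1 = 12, so a_{13} = -9 - 24 + 1056 + 2640 = 3663.

3663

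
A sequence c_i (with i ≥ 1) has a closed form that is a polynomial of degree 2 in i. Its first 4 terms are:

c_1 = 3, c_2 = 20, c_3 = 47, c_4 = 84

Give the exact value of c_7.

255

1st diffs: 17, 27, 37.
2nd diffs: 10, 10 (constant).
Newton forward-difference form: c_i = 3 + 17·C(i-1,1) + 10·C(i-1,2).
At i = 7: i-1 = 6, so c_7 = 3 + 102 + 150 = 255.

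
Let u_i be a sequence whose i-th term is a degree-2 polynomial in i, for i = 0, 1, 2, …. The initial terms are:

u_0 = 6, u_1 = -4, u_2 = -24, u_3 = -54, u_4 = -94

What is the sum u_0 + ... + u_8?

-1146

1st diffs: -10, -20, -30, -40.
2nd diffs: -10, -10, -10 (constant).
So u_i = -5i^2 - 5i + 6.
Continuing: -144, -204, -274, -354.
Summing i = 0..8 (9 terms) gives -1146.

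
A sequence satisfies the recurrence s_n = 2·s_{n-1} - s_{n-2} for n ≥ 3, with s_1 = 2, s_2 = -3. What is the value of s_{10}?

Step forward from the initial values:
s_3 = -8  s_4 = -13  s_5 = -18  s_6 = -23  s_7 = -28  s_8 = -33  s_9 = -38  s_{10} = -43.
(Characteristic roots are 1 and 1.)

-43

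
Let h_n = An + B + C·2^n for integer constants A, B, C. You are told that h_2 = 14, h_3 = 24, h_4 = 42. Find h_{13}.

16412

The three given values yield: 2A + B + 4C = 14; 3A + B + 8C = 24; 4A + B + 16C = 42.
Subtracting the first from the second: A + 4C = 10.
Subtracting the second from the third: A + 8C = 18.
Solving: C = 2, A = 2, then B = 2.
So h_n = 2·n + 2 + 2·2^n; at n=13 this is 16412.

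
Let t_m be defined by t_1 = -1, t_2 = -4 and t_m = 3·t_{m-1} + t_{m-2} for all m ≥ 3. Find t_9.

-16897

Compute successive terms:
t_3 = -13, t_4 = -43, t_5 = -142, t_6 = -469, t_7 = -1549, t_8 = -5116, t_9 = -16897.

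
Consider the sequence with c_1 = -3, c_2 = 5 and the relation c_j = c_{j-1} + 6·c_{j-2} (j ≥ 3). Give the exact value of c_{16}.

Applying the relation repeatedly:
c_3 = -13; c_4 = 17; c_5 = -61; …; c_{13} = -117757; c_{14} = -295927; c_{15} = -1002469; c_{16} = -2778031.
(Characteristic roots are 3 and -2.)

-2778031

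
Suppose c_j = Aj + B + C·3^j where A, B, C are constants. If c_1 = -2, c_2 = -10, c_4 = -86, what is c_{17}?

-129140194

At j = 1, 2, 4: A + B + 3C = -2; 2A + B + 9C = -10; 4A + B + 81C = -86.
Subtracting the first from the second: A + 6C = -8.
Subtracting the second from the third: 2A + 72C = -76.
Solving: C = -1, A = -2, then B = 3.
Therefore c_{17} = -34 + 3 + (-1)·129140163 = -129140194.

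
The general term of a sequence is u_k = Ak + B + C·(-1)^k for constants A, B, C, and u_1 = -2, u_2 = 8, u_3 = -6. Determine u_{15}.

Plug in k = 1, 2, 3: A + B - C = -2; 2A + B + C = 8; 3A + B - C = -6.
Subtracting the first from the second: A + 2C = 10.
Subtracting the second from the third: A - 2C = -14.
Solving: C = 6, A = -2, then B = 6.
So u_k = -2·k + 6 + 6·(-1)^k; at k=15 this is -30.

-30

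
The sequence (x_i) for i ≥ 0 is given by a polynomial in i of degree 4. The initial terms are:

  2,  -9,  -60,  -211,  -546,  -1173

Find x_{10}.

1st diffs: -11, -51, -151, -335, -627.
2nd diffs: -40, -100, -184, -292.
3rd diffs: -60, -84, -108.
4th diffs: -24, -24 (constant).
Newton forward-difference form: x_i = 2 + (-11)·C(i,1) + (-40)·C(i,2) + (-60)·C(i,3) + (-24)·C(i,4).
At i = 10: i = 10, so x_{10} = 2 - 110 - 1800 - 7200 - 5040 = -14148.

-14148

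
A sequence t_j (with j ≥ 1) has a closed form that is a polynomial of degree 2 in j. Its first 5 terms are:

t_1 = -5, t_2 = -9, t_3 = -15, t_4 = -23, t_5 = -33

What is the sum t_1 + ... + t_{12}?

-764

1st diffs: -4, -6, -8, -10.
2nd diffs: -2, -2, -2 (constant).
So t_j = -j^2 - j - 3.
Continuing: …, -45, -59, -75, -93, …, t_{12} = -159.
Summing j = 1..12 (12 terms) gives -764.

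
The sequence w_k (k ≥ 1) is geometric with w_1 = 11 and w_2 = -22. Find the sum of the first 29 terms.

1968526681

Common ratio r = -2.
w_k = 11·(-2)^(k-1).
S = 11·((-2)^29 - 1)/(-2 - 1) = 11·(-536870912 - 1)/(-3) = 1968526681.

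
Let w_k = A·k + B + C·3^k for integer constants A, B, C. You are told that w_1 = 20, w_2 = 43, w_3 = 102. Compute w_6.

Write the equations: A + B + 3C = 20; 2A + B + 9C = 43; 3A + B + 27C = 102.
Subtracting the first from the second: A + 6C = 23.
Subtracting the second from the third: A + 18C = 59.
Solving: C = 3, A = 5, then B = 6.
Therefore w_6 = 30 + 6 + 3·729 = 2223.

2223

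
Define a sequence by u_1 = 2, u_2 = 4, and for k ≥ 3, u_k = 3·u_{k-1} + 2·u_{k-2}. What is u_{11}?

408040

u_3 = 16, u_4 = 56, u_5 = 200, u_6 = 712, u_7 = 2536, u_8 = 9032, u_9 = 32168, u_{10} = 114568, u_{11} = 408040.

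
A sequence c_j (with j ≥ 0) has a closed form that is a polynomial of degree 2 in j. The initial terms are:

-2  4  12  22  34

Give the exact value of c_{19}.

454

1st diffs: 6, 8, 10, 12.
2nd diffs: 2, 2, 2 (constant).
So c_j = j^2 + 5j - 2.
Evaluating at j = 19 gives c_{19} = 454.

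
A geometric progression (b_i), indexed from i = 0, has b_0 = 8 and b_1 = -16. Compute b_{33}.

Common ratio r = -2.
b_i = 8·(-2)^(i-0).
b_{33} = 8·(-2)^33 = -68719476736.

-68719476736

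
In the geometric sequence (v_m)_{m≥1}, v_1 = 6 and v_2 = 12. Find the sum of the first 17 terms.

Common ratio r = 2.
v_m = 6·2^(m-1).
S = 6·(2^17 - 1)/(2 - 1) = 6·(131072 - 1)/(1) = 786426.

786426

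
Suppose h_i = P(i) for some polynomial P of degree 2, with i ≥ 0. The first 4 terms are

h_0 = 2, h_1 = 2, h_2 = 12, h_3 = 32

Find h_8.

1st diffs: 0, 10, 20.
2nd diffs: 10, 10 (constant).
Newton forward-difference form: h_i = 2 + 10·C(i,2).
At i = 8: i = 8, so h_8 = 2 + 280 = 282.

282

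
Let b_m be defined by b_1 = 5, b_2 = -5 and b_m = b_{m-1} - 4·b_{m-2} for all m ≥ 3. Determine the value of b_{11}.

Step forward from the initial values:
b_3 = -25, b_4 = -5, b_5 = 95, b_6 = 115, b_7 = -265, b_8 = -725, b_9 = 335, b_{10} = 3235, b_{11} = 1895.

1895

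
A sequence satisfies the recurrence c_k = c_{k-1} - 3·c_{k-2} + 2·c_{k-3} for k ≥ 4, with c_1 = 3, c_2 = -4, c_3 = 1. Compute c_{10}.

-309

Applying the relation repeatedly:
c_4 = 19;  c_5 = 8;  c_6 = -47;  c_7 = -33;  c_8 = 124;  c_9 = 129;  c_{10} = -309.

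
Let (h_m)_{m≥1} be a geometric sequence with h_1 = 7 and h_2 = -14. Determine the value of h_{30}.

-3758096384

Common ratio r = -2.
h_m = 7·(-2)^(m-1).
h_{30} = 7·(-2)^29 = -3758096384.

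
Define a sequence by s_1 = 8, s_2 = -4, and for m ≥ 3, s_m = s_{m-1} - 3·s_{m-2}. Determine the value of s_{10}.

Step forward from the initial values:
s_3 = -28;  s_4 = -16;  s_5 = 68;  s_6 = 116;  s_7 = -88;  s_8 = -436;  s_9 = -172;  s_{10} = 1136.

1136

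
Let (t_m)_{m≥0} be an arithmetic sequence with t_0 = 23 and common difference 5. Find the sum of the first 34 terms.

t_m = 23 + (m - 0)·5.
t_{33} = 188; S = 34·(23 + 188)/2 = 3587.

3587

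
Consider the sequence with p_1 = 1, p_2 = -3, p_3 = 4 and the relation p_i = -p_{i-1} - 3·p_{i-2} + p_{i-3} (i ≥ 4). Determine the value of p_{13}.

2527

Compute successive terms:
p_4 = 6, p_5 = -21, p_6 = 7, p_7 = 62, p_8 = -104, p_9 = -75, p_{10} = 449, p_{11} = -328, p_{12} = -1094, p_{13} = 2527.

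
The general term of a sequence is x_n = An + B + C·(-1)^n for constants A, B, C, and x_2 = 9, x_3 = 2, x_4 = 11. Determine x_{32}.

39

Plug in n = 2, 3, 4: 2A + B + C = 9; 3A + B - C = 2; 4A + B + C = 11.
Subtracting the first from the second: A - 2C = -7.
Subtracting the second from the third: A + 2C = 9.
Solving: C = 4, A = 1, then B = 3.
Therefore x_{32} = 32 + 3 + 4·1 = 39.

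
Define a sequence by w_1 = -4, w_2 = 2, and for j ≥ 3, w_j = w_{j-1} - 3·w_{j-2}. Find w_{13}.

3356

Step forward from the initial values:
w_3 = 14; w_4 = 8; w_5 = -34; …; w_{10} = -568; w_{11} = -826; w_{12} = 878; w_{13} = 3356.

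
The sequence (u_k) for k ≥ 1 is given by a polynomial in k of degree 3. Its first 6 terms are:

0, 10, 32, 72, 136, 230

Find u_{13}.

1st diffs: 10, 22, 40, 64, 94.
2nd diffs: 12, 18, 24, 30.
3rd diffs: 6, 6, 6 (constant).
Newton forward-difference form: u_k = 10·C(k-1,1) + 12·C(k-1,2) + 6·C(k-1,3).
At k = 13: k-1 = 12, so u_{13} = 120 + 792 + 1320 = 2232.

2232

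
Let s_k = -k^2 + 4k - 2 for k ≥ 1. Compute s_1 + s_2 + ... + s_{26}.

-4849

Over k = 1..26: Σk = 351, Σk² = 6201.
Total = (-1)·6201 + (4)·351 + (-2)·26 = -4849.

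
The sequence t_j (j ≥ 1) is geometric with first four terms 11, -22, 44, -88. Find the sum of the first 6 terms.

-231

Common ratio r = -2.
t_j = 11·(-2)^(j-1).
S = 11·((-2)^6 - 1)/(-2 - 1) = 11·(64 - 1)/(-3) = -231.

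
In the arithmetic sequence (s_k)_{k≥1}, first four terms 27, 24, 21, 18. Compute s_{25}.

-45

Common difference d = -3.
s_k = 27 + (k - 1)·(-3).
s_{25} = 27 + 24·(-3) = -45.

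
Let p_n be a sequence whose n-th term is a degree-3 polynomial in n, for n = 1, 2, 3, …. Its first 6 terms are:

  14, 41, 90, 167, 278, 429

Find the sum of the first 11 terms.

1st diffs: 27, 49, 77, 111, 151.
2nd diffs: 22, 28, 34, 40.
3rd diffs: 6, 6, 6 (constant).
So p_n = n^3 + 5n^2 + 5n + 3.
Continuing: …, 626, 875, 1182, 1553, …, p_{11} = 1994.
Summing n = 1..11 (11 terms) gives 7249.

7249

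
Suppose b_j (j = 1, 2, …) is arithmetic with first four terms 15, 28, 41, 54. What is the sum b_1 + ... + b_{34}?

Common difference d = 13.
b_j = 15 + (j - 1)·13.
b_{34} = 444; S = 34·(15 + 444)/2 = 7803.

7803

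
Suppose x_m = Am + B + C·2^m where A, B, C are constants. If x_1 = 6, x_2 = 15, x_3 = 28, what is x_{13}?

The three given values yield: A + B + 2C = 6; 2A + B + 4C = 15; 3A + B + 8C = 28.
Subtracting the first from the second: A + 2C = 9.
Subtracting the second from the third: A + 4C = 13.
Solving: C = 2, A = 5, then B = -3.
Hence x_{13} = 5·13 + (-3) + 2·8192 = 16446.

16446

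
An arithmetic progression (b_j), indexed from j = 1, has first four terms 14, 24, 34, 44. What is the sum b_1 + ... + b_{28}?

Common difference d = 10.
b_j = 14 + (j - 1)·10.
b_{28} = 284; S = 28·(14 + 284)/2 = 4172.

4172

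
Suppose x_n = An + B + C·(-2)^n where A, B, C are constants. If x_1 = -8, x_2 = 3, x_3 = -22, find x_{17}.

-262164

Write the equations: A + B - 2C = -8; 2A + B + 4C = 3; 3A + B - 8C = -22.
Subtracting the first from the second: A + 6C = 11.
Subtracting the second from the third: A - 12C = -25.
Solving: C = 2, A = -1, then B = -3.
Hence x_{17} = -1·17 + (-3) + 2·(-131072) = -262164.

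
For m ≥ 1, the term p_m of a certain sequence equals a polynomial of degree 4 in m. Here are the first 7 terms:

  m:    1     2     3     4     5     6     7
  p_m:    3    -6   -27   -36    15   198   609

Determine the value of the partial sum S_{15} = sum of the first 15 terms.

1st diffs: -9, -21, -9, 51, 183, 411.
2nd diffs: -12, 12, 60, 132, 228.
3rd diffs: 24, 48, 72, 96.
4th diffs: 24, 24, 24 (constant).
Newton forward-difference form: p_m = 3 + (-9)·C(m-1,1) + (-12)·C(m-1,2) + 24·C(m-1,3) + 24·C(m-1,4).
Continuing: …, 1368, 2619, 4530, 7293, …, p_{15} = 31545.
Summing m = 1..15 (15 terms) gives 98472.

98472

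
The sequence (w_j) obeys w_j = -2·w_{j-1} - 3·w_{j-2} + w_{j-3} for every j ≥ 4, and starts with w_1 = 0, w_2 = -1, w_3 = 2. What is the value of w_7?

Compute successive terms:
w_4 = -1;  w_5 = -5;  w_6 = 15;  w_7 = -16.

-16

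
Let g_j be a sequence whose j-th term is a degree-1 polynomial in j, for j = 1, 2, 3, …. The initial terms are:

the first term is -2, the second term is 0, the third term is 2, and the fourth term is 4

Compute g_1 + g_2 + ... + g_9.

54

1st diffs: 2, 2, 2 (constant).
So g_j = 2j - 4.
Continuing: …, 6, 8, 10, 12, …, g_9 = 14.
Summing j = 1..9 (9 terms) gives 54.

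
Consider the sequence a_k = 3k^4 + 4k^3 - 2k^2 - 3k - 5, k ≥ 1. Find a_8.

a_8 = 3·8^4 + 4·8^3 - 2·8^2 - 3·8 - 5 = 14179.

14179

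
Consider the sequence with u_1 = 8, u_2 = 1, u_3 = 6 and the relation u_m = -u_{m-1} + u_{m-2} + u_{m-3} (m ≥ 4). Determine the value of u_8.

7

u_4 = 3; u_5 = 4; u_6 = 5; u_7 = 2; u_8 = 7.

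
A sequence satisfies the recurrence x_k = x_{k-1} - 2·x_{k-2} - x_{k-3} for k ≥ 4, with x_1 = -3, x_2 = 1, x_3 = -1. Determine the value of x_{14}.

Applying the relation repeatedly:
x_4 = 0; x_5 = 1; x_6 = 2; …; x_{11} = 22; x_{12} = 23; x_{13} = -24; x_{14} = -92.

-92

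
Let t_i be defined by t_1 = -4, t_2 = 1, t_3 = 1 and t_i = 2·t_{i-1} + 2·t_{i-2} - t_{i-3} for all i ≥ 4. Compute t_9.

Compute successive terms:
t_4 = 8, t_5 = 17, t_6 = 49, t_7 = 124, t_8 = 329, t_9 = 857.

857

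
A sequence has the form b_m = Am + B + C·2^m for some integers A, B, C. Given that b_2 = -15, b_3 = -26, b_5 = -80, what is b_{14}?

At m = 2, 3, 5: 2A + B + 4C = -15; 3A + B + 8C = -26; 5A + B + 32C = -80.
Subtracting the first from the second: A + 4C = -11.
Subtracting the second from the third: 2A + 24C = -54.
Solving: C = -2, A = -3, then B = -1.
Therefore b_{14} = -42 + (-1) + (-2)·16384 = -32811.

-32811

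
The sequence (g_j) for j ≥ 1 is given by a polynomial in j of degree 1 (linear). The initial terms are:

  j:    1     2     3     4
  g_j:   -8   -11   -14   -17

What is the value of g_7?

1st diffs: -3, -3, -3 (constant).
So g_j = -3j - 5.
Evaluating at j = 7 gives g_7 = -26.

-26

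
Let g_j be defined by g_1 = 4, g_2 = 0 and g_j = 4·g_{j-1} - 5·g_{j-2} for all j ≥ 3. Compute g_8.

Compute successive terms:
g_3 = -20;  g_4 = -80;  g_5 = -220;  g_6 = -480;  g_7 = -820;  g_8 = -880.

-880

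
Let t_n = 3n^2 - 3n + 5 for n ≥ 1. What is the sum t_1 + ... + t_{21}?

9345

Over n = 1..21: Σn = 231, Σn² = 3311.
Total = (3)·3311 + (-3)·231 + (5)·21 = 9345.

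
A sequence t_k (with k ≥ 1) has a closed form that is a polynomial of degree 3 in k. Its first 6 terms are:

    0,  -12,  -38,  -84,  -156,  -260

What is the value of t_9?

1st diffs: -12, -26, -46, -72, -104.
2nd diffs: -14, -20, -26, -32.
3rd diffs: -6, -6, -6 (constant).
Newton forward-difference form: t_k = (-12)·C(k-1,1) + (-14)·C(k-1,2) + (-6)·C(k-1,3).
At k = 9: k-1 = 8, so t_9 = -96 - 392 - 336 = -824.

-824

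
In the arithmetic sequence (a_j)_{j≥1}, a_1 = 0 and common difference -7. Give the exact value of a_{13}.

-84

a_j = 0 + (j - 1)·(-7).
a_{13} = 0 + 12·(-7) = -84.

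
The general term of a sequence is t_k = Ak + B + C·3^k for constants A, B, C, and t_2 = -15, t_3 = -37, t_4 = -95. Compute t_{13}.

The three given values yield: 2A + B + 9C = -15; 3A + B + 27C = -37; 4A + B + 81C = -95.
Subtracting the first from the second: A + 18C = -22.
Subtracting the second from the third: A + 54C = -58.
Solving: C = -1, A = -4, then B = 2.
So t_k = -4·k + 2 + (-1)·3^k; at k=13 this is -1594373.

-1594373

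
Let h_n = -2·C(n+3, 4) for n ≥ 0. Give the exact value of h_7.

-420

C(10, 4) = 210, so h_7 = -420.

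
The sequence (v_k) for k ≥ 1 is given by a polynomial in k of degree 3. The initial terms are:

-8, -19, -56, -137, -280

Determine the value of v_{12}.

1st diffs: -11, -37, -81, -143.
2nd diffs: -26, -44, -62.
3rd diffs: -18, -18 (constant).
So v_k = -3k^3 + 5k^2 - 5k - 5.
Evaluating at k = 12 gives v_{12} = -4529.

-4529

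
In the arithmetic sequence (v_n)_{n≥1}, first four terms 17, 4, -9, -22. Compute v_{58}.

Common difference d = -13.
v_n = 17 + (n - 1)·(-13).
v_{58} = 17 + 57·(-13) = -724.

-724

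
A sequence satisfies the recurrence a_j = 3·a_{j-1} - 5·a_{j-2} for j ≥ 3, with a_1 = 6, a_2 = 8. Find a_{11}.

-10656

Step forward from the initial values:
a_3 = -6; a_4 = -58; a_5 = -144; a_6 = -142; a_7 = 294; a_8 = 1592; a_9 = 3306; a_{10} = 1958; a_{11} = -10656.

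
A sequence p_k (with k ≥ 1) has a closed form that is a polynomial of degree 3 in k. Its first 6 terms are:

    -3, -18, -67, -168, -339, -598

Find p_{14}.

-7998

1st diffs: -15, -49, -101, -171, -259.
2nd diffs: -34, -52, -70, -88.
3rd diffs: -18, -18, -18 (constant).
Newton forward-difference form: p_k = -3 + (-15)·C(k-1,1) + (-34)·C(k-1,2) + (-18)·C(k-1,3).
At k = 14: k-1 = 13, so p_{14} = -3 - 195 - 2652 - 5148 = -7998.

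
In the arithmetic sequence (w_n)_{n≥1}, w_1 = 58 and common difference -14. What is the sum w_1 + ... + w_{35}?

w_n = 58 + (n - 1)·(-14).
w_{35} = -418; S = 35·(58 + (-418))/2 = -6300.

-6300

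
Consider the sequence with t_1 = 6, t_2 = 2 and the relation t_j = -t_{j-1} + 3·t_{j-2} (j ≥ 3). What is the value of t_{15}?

Step forward from the initial values:
t_3 = 16  t_4 = -10  t_5 = 58  …  t_{12} = -15496  t_{13} = 35974  t_{14} = -82462  t_{15} = 190384.

190384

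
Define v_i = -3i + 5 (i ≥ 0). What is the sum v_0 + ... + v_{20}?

-525

Over i = 0..20: Σi = 210.
Total = (-3)·210 + (5)·21 = -525.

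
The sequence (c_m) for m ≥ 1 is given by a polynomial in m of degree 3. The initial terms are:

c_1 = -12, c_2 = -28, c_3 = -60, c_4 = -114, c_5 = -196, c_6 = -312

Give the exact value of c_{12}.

-2058

1st diffs: -16, -32, -54, -82, -116.
2nd diffs: -16, -22, -28, -34.
3rd diffs: -6, -6, -6 (constant).
Newton forward-difference form: c_m = -12 + (-16)·C(m-1,1) + (-16)·C(m-1,2) + (-6)·C(m-1,3).
At m = 12: m-1 = 11, so c_{12} = -12 - 176 - 880 - 990 = -2058.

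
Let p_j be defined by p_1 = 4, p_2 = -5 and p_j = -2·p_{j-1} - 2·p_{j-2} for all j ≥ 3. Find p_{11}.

32

p_3 = 2, p_4 = 6, p_5 = -16, p_6 = 20, p_7 = -8, p_8 = -24, p_9 = 64, p_{10} = -80, p_{11} = 32.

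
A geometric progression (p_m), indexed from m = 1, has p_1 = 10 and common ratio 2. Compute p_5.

160

p_m = 10·2^(m-1).
p_5 = 10·2^4 = 160.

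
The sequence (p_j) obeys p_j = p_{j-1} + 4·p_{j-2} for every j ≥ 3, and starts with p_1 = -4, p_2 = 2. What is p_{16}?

Applying the relation repeatedly:
p_3 = -14;  p_4 = -6;  p_5 = -62;  …;  p_{13} = -82814;  p_{14} = -209558;  p_{15} = -540814;  p_{16} = -1379046.

-1379046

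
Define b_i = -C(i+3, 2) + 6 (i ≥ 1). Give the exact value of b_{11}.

-85

C(14, 2) = 91, so b_{11} = -85.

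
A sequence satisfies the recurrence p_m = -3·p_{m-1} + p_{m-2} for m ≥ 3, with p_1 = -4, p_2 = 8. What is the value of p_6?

1004

Applying the relation repeatedly:
p_3 = -28, p_4 = 92, p_5 = -304, p_6 = 1004.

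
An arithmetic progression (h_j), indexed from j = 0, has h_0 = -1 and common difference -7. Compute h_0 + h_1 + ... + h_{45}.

-7291

h_j = -1 + (j - 0)·(-7).
h_{45} = -316; S = 46·(-1 + (-316))/2 = -7291.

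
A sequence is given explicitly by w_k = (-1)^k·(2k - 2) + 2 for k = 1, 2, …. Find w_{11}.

-18

(-1)^11 = -1; 2k - 2 at k=11 is 20; so w_{11} = -18.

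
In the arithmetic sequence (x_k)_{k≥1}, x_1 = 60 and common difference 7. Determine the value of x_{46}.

375

x_k = 60 + (k - 1)·7.
x_{46} = 60 + 45·7 = 375.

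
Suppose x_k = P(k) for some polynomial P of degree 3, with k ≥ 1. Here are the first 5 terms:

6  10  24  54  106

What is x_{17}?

1st diffs: 4, 14, 30, 52.
2nd diffs: 10, 16, 22.
3rd diffs: 6, 6 (constant).
So x_k = k^3 - k^2 + 6.
Evaluating at k = 17 gives x_{17} = 4630.

4630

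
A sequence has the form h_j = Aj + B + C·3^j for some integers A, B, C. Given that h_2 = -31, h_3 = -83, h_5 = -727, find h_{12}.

-1594307

The three given values yield: 2A + B + 9C = -31; 3A + B + 27C = -83; 5A + B + 243C = -727.
Subtracting the first from the second: A + 18C = -52.
Subtracting the second from the third: 2A + 216C = -644.
Solving: C = -3, A = 2, then B = -8.
Hence h_{12} = 2·12 + (-8) + (-3)·531441 = -1594307.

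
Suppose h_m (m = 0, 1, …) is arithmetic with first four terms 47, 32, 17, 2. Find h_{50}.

Common difference d = -15.
h_m = 47 + (m - 0)·(-15).
h_{50} = 47 + 50·(-15) = -703.

-703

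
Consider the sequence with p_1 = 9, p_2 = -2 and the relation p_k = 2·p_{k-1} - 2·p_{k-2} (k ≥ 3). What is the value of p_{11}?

Step forward from the initial values:
p_3 = -22; p_4 = -40; p_5 = -36; p_6 = 8; p_7 = 88; p_8 = 160; p_9 = 144; p_{10} = -32; p_{11} = -352.

-352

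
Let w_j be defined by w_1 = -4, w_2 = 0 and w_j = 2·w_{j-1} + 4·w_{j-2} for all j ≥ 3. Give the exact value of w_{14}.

Iterate the recurrence:
w_3 = -16;  w_4 = -32;  w_5 = -128;  …;  w_{11} = -139264;  w_{12} = -450560;  w_{13} = -1458176;  w_{14} = -4718592.

-4718592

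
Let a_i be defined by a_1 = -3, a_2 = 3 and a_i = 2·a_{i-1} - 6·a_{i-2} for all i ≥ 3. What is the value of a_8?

Iterate the recurrence:
a_3 = 24, a_4 = 30, a_5 = -84, a_6 = -348, a_7 = -192, a_8 = 1704.

1704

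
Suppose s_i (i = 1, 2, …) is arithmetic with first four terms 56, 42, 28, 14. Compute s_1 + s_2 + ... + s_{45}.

Common difference d = -14.
s_i = 56 + (i - 1)·(-14).
s_{45} = -560; S = 45·(56 + (-560))/2 = -11340.

-11340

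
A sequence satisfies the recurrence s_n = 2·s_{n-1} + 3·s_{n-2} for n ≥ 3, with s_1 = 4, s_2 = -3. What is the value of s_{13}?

132864

Applying the relation repeatedly:
s_3 = 6; s_4 = 3; s_5 = 24; …; s_{10} = 4917; s_{11} = 14766; s_{12} = 44283; s_{13} = 132864.
(Characteristic roots are 3 and -1.)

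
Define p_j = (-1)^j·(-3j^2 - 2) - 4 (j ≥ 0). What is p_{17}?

(-1)^17 = -1; -3j^2 - 2 at j=17 is -869; so p_{17} = 865.

865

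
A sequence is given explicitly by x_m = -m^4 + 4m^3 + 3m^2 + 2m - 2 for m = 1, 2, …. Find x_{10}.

x_{10} = -1·10^4 + 4·10^3 + 3·10^2 + 2·10 - 2 = -5682.

-5682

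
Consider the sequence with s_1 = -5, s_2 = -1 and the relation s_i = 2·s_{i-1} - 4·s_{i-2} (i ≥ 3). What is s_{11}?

512

Applying the relation repeatedly:
s_3 = 18, s_4 = 40, s_5 = 8, s_6 = -144, s_7 = -320, s_8 = -64, s_9 = 1152, s_{10} = 2560, s_{11} = 512.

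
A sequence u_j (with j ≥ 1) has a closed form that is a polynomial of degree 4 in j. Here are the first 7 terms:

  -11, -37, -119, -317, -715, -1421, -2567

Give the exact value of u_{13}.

1st diffs: -26, -82, -198, -398, -706, -1146.
2nd diffs: -56, -116, -200, -308, -440.
3rd diffs: -60, -84, -108, -132.
4th diffs: -24, -24, -24 (constant).
Newton forward-difference form: u_j = -11 + (-26)·C(j-1,1) + (-56)·C(j-1,2) + (-60)·C(j-1,3) + (-24)·C(j-1,4).
At j = 13: j-1 = 12, so u_{13} = -11 - 312 - 3696 - 13200 - 11880 = -29099.

-29099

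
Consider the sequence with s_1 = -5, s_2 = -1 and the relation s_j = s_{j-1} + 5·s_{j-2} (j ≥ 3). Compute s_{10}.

-21811

Step forward from the initial values:
s_3 = -26, s_4 = -31, s_5 = -161, s_6 = -316, s_7 = -1121, s_8 = -2701, s_9 = -8306, s_{10} = -21811.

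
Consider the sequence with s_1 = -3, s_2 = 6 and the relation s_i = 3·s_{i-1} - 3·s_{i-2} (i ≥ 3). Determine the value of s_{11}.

Step forward from the initial values:
s_3 = 27; s_4 = 63; s_5 = 108; s_6 = 135; s_7 = 81; s_8 = -162; s_9 = -729; s_{10} = -1701; s_{11} = -2916.

-2916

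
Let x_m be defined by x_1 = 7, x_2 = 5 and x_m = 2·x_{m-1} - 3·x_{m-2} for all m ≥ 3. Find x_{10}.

-811

Applying the relation repeatedly:
x_3 = -11; x_4 = -37; x_5 = -41; x_6 = 29; x_7 = 181; x_8 = 275; x_9 = 7; x_{10} = -811.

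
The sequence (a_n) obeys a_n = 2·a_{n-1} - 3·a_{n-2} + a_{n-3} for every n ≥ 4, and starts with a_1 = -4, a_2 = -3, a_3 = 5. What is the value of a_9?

Step forward from the initial values:
a_4 = 15;  a_5 = 12;  a_6 = -16;  a_7 = -53;  a_8 = -46;  a_9 = 51.

51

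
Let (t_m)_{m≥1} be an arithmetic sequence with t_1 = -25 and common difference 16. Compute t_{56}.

855

t_m = -25 + (m - 1)·16.
t_{56} = -25 + 55·16 = 855.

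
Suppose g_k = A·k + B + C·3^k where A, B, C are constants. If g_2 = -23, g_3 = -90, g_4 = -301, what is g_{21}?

-41841412704

At k = 2, 3, 4: 2A + B + 9C = -23; 3A + B + 27C = -90; 4A + B + 81C = -301.
Subtracting the first from the second: A + 18C = -67.
Subtracting the second from the third: A + 54C = -211.
Solving: C = -4, A = 5, then B = 3.
So g_k = 5·k + 3 + (-4)·3^k; at k=21 this is -41841412704.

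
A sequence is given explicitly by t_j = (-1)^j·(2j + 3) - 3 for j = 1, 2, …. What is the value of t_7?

(-1)^7 = -1; 2j + 3 at j=7 is 17; so t_7 = -20.

-20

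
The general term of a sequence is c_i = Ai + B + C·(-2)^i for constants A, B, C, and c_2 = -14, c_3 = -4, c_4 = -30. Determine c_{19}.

Write the equations: 2A + B + 4C = -14; 3A + B - 8C = -4; 4A + B + 16C = -30.
Subtracting the first from the second: A - 12C = 10.
Subtracting the second from the third: A + 24C = -26.
Solving: C = -1, A = -2, then B = -6.
Therefore c_{19} = -38 + (-6) + (-1)·(-524288) = 524244.

524244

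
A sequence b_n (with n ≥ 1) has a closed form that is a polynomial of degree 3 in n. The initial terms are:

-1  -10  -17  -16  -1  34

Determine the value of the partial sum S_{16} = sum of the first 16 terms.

1st diffs: -9, -7, 1, 15, 35.
2nd diffs: 2, 8, 14, 20.
3rd diffs: 6, 6, 6 (constant).
Newton forward-difference form: b_n = -1 + (-9)·C(n-1,1) + 2·C(n-1,2) + 6·C(n-1,3).
Continuing: …, 95, 188, 319, 494, …, b_{16} = 2804.
Summing n = 1..16 (16 terms) gives 10944.

10944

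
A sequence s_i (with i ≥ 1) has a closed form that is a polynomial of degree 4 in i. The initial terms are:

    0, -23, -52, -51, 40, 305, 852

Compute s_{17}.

62752

1st diffs: -23, -29, 1, 91, 265, 547.
2nd diffs: -6, 30, 90, 174, 282.
3rd diffs: 36, 60, 84, 108.
4th diffs: 24, 24, 24 (constant).
Newton forward-difference form: s_i = (-23)·C(i-1,1) + (-6)·C(i-1,2) + 36·C(i-1,3) + 24·C(i-1,4).
At i = 17: i-1 = 16, so s_{17} = -368 - 720 + 20160 + 43680 = 62752.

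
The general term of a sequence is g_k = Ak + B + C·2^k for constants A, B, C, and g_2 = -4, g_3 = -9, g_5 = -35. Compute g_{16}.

-65550

The three given values yield: 2A + B + 4C = -4; 3A + B + 8C = -9; 5A + B + 32C = -35.
Subtracting the first from the second: A + 4C = -5.
Subtracting the second from the third: 2A + 24C = -26.
Solving: C = -1, A = -1, then B = 2.
So g_k = -1·k + 2 + (-1)·2^k; at k=16 this is -65550.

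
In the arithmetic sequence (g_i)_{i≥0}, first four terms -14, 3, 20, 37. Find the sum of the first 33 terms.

8514

Common difference d = 17.
g_i = -14 + (i - 0)·17.
g_{32} = 530; S = 33·(-14 + 530)/2 = 8514.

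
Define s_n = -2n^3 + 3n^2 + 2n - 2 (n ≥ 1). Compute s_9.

-1199

s_9 = -2·9^3 + 3·9^2 + 2·9 - 2 = -1199.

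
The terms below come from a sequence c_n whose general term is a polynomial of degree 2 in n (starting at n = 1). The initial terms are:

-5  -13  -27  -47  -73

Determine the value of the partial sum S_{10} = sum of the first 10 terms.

1st diffs: -8, -14, -20, -26.
2nd diffs: -6, -6, -6 (constant).
Newton forward-difference form: c_n = -5 + (-8)·C(n-1,1) + (-6)·C(n-1,2).
Continuing: …, -105, -143, -187, -237, …, c_{10} = -293.
Summing n = 1..10 (10 terms) gives -1130.

-1130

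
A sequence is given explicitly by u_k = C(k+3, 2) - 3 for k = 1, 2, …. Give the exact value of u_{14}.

133

C(17, 2) = 136, so u_{14} = 133.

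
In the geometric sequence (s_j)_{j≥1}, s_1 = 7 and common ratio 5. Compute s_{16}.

213623046875

s_j = 7·5^(j-1).
s_{16} = 7·5^15 = 213623046875.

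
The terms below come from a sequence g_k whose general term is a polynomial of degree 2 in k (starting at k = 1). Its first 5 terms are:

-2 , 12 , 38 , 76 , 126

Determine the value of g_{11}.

678

1st diffs: 14, 26, 38, 50.
2nd diffs: 12, 12, 12 (constant).
Newton forward-difference form: g_k = -2 + 14·C(k-1,1) + 12·C(k-1,2).
At k = 11: k-1 = 10, so g_{11} = -2 + 140 + 540 = 678.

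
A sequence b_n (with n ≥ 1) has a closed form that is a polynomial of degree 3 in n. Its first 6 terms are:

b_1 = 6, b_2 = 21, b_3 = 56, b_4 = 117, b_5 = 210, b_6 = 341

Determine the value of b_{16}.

1st diffs: 15, 35, 61, 93, 131.
2nd diffs: 20, 26, 32, 38.
3rd diffs: 6, 6, 6 (constant).
Newton forward-difference form: b_n = 6 + 15·C(n-1,1) + 20·C(n-1,2) + 6·C(n-1,3).
At n = 16: n-1 = 15, so b_{16} = 6 + 225 + 2100 + 2730 = 5061.

5061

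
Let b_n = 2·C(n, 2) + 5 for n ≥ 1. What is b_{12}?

C(12, 2) = 66, so b_{12} = 137.

137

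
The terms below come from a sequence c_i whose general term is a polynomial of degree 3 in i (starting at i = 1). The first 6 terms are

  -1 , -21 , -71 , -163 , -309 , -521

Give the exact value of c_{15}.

1st diffs: -20, -50, -92, -146, -212.
2nd diffs: -30, -42, -54, -66.
3rd diffs: -12, -12, -12 (constant).
Newton forward-difference form: c_i = -1 + (-20)·C(i-1,1) + (-30)·C(i-1,2) + (-12)·C(i-1,3).
At i = 15: i-1 = 14, so c_{15} = -1 - 280 - 2730 - 4368 = -7379.

-7379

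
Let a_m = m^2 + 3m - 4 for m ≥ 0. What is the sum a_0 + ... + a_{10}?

Over m = 0..10: Σm = 55, Σm² = 385.
Total = (1)·385 + (3)·55 + (-4)·11 = 506.

506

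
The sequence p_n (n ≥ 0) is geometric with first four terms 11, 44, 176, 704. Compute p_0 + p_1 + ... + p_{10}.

15379111

Common ratio r = 4.
p_n = 11·4^(n-0).
S = 11·(4^11 - 1)/(4 - 1) = 11·(4194304 - 1)/(3) = 15379111.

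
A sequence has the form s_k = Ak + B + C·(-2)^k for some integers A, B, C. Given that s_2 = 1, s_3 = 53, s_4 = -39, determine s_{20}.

-4194215

Write the equations: 2A + B + 4C = 1; 3A + B - 8C = 53; 4A + B + 16C = -39.
Subtracting the first from the second: A - 12C = 52.
Subtracting the second from the third: A + 24C = -92.
Solving: C = -4, A = 4, then B = 9.
Therefore s_{20} = 80 + 9 + (-4)·1048576 = -4194215.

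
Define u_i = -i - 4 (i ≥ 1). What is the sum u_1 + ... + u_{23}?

Over i = 1..23: Σi = 276.
Total = (-1)·276 + (-4)·23 = -368.

-368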